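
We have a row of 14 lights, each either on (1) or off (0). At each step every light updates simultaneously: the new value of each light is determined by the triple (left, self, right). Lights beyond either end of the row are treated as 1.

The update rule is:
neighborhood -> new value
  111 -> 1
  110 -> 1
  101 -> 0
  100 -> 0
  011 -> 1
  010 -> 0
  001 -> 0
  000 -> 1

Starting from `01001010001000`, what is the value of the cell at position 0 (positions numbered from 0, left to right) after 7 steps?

0

00000000100010
01111110001000
01111110100010
01111110001000  (repeats step 2; period 2)
step 7: 01111110100010
position 0 holds 0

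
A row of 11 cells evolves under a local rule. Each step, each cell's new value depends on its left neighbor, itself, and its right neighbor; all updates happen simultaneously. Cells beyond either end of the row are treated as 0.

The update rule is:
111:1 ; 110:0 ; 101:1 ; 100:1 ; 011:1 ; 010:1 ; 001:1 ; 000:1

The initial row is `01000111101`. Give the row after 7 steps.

11111111011
11111110110
11111101101
11111011011
11110110110
11101101101
11011011011

11011011011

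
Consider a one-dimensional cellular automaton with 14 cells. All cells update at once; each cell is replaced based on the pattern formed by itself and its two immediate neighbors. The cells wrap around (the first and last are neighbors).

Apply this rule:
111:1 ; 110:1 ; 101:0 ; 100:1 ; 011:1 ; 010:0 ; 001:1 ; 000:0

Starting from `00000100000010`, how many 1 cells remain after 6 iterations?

00001010000101
10010001001000
01101010110101
01100000110000
11110001111000
11111011111101
count of 1: 12

12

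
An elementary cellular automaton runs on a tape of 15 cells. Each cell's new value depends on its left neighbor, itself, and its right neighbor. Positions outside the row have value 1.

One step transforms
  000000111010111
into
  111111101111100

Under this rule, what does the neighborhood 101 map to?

At position 9 the neighborhood is 101; the next row has 1 there.

1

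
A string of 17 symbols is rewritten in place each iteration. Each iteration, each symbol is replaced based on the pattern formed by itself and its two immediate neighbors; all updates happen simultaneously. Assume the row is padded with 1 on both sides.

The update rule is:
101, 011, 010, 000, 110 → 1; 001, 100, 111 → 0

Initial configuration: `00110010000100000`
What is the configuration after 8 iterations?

00110010100111111

00110010110101110
00110011111111011
00110010000001110
00110010111101011
00110011100111110
00110010100100011
00110011100101010
00110010100111111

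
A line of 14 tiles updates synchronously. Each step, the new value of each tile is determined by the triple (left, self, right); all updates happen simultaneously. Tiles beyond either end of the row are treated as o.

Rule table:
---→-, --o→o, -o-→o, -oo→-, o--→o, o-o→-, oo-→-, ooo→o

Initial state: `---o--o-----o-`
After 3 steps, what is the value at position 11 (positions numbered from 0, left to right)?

o-oooooo---oo-
---oooo-o-o---
o-o-oo--o-oo-o
position 11 holds o

o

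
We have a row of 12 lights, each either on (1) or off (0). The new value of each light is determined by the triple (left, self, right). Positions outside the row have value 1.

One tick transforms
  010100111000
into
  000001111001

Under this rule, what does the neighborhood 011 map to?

At position 6 the neighborhood is 011; the next row has 1 there.

1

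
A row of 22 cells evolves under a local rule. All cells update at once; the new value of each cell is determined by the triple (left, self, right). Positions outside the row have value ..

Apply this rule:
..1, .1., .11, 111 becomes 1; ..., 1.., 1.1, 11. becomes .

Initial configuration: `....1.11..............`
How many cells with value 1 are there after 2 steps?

3

...11.1...............
..11..1...............
count of 1: 3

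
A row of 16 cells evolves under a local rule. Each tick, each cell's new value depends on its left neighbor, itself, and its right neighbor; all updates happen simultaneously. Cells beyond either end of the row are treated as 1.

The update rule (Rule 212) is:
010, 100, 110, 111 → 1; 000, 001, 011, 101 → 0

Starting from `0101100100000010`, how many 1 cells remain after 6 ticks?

tick 1: 0100110110000010
tick 2: 0110010011000010
tick 3: 0011011001100010
tick 4: 1001001100110010
tick 5: 1101100110011010
tick 6: 1100110011001010
count of 1: 8

8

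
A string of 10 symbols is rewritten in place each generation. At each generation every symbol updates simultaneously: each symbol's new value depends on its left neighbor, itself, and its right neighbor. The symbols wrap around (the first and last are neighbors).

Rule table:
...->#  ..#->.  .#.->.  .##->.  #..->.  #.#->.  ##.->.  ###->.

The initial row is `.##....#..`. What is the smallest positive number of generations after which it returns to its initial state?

....##...#
.##....#..

2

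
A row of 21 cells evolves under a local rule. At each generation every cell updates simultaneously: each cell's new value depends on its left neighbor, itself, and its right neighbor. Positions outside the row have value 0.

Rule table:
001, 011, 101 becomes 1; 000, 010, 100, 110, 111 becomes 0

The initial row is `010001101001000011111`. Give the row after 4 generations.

011010010000110000000

100011010010000110000
000110100100001100000
001101001000011000000
011010010000110000000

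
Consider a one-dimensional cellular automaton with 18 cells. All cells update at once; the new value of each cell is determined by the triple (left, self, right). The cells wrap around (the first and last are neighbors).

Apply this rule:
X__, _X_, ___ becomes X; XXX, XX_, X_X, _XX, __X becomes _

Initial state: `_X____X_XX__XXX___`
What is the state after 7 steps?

XXX_________XXXXXX

_XXXX_X___X____XXX
______XXX_XXXX____
XXXXX_________XXXX
_____XXXXXXXX_____
XXXX_________XXXXX
____XXXXXXXX______
XXX_________XXXXXX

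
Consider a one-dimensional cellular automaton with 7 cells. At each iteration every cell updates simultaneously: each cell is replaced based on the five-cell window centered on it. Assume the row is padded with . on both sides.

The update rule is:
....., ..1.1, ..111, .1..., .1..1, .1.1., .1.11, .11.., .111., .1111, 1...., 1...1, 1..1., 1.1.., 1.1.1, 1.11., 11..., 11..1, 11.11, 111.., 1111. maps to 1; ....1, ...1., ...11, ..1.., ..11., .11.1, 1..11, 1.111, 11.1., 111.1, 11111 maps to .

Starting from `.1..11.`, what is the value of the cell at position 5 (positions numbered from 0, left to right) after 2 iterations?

iteration 1: ..1..11
iteration 2: ...1..1
position 5 holds .

.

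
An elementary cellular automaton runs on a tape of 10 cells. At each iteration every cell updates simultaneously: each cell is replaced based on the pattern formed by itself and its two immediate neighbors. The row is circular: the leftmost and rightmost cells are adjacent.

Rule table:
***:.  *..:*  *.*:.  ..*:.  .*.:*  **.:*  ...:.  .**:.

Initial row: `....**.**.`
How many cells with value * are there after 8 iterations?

4

.....*..**
*....**..*
**....**..
.**....**.
..**....**
*..**....*
**..**....
.**..**...
count of *: 4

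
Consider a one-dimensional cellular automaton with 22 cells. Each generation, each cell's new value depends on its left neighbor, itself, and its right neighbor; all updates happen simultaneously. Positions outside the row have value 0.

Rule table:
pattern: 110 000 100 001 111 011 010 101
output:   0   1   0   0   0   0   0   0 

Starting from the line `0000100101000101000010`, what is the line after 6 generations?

0000111111000111000011

1110000000010000011000
0000111111000111000011
1110000000010000011000  (repeats generation 1; period 2)
generation 6: 0000111111000111000011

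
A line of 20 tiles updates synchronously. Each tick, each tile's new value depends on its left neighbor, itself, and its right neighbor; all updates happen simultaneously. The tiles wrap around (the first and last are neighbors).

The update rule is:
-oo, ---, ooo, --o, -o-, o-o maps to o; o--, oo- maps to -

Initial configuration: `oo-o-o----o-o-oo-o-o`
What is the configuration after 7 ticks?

o-oooo-oooooooo-oooo
-oooo-oooooooo-ooooo
oooo-oooooooo-ooooo-
ooo-oooooooo-ooooo-o
oo-oooooooo-ooooo-oo
o-oooooooo-ooooo-ooo
-oooooooo-ooooo-oooo

-oooooooo-ooooo-oooo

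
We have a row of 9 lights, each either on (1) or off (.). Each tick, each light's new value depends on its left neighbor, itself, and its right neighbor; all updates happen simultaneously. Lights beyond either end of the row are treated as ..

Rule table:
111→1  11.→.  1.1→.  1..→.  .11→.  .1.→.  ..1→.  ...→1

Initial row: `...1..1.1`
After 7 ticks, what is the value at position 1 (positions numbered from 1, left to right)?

.

11.......
...111111
11..1111.
.....11..
1111....1
.11..11..
........1
position 1 holds .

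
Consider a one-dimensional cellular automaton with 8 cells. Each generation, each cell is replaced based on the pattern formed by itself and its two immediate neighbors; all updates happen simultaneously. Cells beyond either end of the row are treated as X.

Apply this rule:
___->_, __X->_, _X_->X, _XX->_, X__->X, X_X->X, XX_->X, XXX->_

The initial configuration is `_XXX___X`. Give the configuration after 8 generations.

XX_XX_XX

generation 1: X__XX___
generation 2: XX__XX__
generation 3: _XX__XX_
generation 4: X_XX__XX
generation 5: XX_XX___
generation 6: _XX_XX__
generation 7: X_XX_XX_
generation 8: XX_XX_XX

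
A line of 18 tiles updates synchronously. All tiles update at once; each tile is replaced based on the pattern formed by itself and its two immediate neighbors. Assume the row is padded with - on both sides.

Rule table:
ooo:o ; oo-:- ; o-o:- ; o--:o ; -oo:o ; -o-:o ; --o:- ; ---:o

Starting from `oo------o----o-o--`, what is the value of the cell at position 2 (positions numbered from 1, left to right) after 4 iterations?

-

iteration 1: o-ooooo-oooo-o-ooo
iteration 2: o-oooo--ooo--o-oo-
iteration 3: o-ooo-o-oo-o-o-o-o
iteration 4: o-oo--o-o--o-o-o-o
position 2 holds -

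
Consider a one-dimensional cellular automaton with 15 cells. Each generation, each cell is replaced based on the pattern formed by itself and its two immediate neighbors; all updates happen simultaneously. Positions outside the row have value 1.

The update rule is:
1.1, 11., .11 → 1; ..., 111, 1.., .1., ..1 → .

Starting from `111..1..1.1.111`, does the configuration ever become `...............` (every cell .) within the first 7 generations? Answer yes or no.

generation 1: ..1......1.11..
generation 2: ..........111..
generation 3: ..........1.1..
generation 4: ...........1...
generation 5: ...............
all cells are . at generation 5

yes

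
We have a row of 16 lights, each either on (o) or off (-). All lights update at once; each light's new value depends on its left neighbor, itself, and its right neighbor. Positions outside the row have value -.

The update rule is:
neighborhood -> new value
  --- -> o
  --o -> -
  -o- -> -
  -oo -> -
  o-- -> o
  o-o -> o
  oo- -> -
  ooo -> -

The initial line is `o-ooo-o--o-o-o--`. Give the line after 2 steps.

--oo--o-o--o-o--

step 1: -o---o-o--o-o-oo
step 2: --oo--o-o--o-o--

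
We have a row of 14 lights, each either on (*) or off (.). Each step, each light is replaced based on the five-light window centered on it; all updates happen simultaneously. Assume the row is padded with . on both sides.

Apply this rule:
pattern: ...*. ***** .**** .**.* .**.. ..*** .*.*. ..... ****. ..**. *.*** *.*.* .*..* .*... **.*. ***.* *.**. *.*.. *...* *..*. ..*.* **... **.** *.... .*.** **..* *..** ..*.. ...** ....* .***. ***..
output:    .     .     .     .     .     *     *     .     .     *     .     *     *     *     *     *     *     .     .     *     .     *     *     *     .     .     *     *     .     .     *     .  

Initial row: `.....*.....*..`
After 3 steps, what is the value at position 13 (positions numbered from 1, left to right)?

.....***...***
.....**.*..**.
.....*.*.***.*
position 13 holds .

.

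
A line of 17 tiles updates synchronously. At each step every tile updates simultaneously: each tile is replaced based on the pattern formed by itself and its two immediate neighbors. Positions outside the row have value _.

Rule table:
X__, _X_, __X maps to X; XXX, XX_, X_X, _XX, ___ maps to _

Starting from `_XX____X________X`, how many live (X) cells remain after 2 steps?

X__X__XXX______XX
XXXXXX___X____X__
count of X: 8

8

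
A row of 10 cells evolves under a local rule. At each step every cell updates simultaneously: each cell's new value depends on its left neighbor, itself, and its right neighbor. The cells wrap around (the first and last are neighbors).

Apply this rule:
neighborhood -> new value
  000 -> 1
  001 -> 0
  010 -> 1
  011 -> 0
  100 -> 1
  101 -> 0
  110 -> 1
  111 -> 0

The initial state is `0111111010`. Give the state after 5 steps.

0010110000

0000001011
1111101001
0000101100
1110100111
0010110000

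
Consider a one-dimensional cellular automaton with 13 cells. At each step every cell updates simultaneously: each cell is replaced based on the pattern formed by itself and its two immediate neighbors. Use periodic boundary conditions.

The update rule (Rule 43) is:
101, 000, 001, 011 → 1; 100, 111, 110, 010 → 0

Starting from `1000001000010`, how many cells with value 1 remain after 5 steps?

7

step 1: 0011110011101
step 2: 0110000110010
step 3: 1100111100100
step 4: 1001100001001
step 5: 0011001110011
count of 1: 7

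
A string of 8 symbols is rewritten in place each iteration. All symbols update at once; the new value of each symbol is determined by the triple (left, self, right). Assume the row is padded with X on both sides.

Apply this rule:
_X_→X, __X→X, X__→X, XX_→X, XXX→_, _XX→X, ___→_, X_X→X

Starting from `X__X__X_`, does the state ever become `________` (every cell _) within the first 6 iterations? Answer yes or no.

iteration 1: XXXXXXXX
iteration 2: ________
all cells are _ at iteration 2

yes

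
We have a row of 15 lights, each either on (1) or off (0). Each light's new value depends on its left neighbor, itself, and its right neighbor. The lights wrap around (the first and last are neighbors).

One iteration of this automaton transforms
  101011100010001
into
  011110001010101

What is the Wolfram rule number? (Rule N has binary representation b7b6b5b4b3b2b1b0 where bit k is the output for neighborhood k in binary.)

position 5: 111 → 0  (bit 7 = 0)
position 0: 110 → 0  (bit 6 = 0)
position 1: 101 → 1  (bit 5 = 1)
position 7: 100 → 0  (bit 4 = 0)
position 4: 011 → 1  (bit 3 = 1)
position 2: 010 → 1  (bit 2 = 1)
position 9: 001 → 0  (bit 1 = 0)
position 8: 000 → 1  (bit 0 = 1)
bits b7..b0 = 00101101 = 45

45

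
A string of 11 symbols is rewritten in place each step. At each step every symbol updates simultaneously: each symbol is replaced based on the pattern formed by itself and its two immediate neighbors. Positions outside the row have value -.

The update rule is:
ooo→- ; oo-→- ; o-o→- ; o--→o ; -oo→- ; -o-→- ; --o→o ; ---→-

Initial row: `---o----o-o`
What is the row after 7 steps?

step 1: --o-o--o---
step 2: -o---oo-o--
step 3: o-o-o----o-
step 4: -----o--o-o
step 5: ----o-oo---
step 6: ---o----o--
step 7: --o-o--o-o-

--o-o--o-o-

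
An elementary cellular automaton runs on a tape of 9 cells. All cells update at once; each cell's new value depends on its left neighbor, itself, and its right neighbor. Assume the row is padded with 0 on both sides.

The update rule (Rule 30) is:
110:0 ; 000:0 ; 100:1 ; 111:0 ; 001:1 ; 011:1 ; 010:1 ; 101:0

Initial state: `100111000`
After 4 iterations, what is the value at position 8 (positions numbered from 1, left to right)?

iteration 1: 111100100
iteration 2: 100011110
iteration 3: 110110001
iteration 4: 100101011
position 8 holds 1

1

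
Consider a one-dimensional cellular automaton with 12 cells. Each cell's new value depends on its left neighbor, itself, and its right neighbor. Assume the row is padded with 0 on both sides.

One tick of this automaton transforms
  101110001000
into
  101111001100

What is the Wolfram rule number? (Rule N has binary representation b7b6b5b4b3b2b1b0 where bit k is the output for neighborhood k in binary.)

220

position 3: 111 → 1  (bit 7 = 1)
position 4: 110 → 1  (bit 6 = 1)
position 1: 101 → 0  (bit 5 = 0)
position 5: 100 → 1  (bit 4 = 1)
position 2: 011 → 1  (bit 3 = 1)
position 0: 010 → 1  (bit 2 = 1)
position 7: 001 → 0  (bit 1 = 0)
position 6: 000 → 0  (bit 0 = 0)
bits b7..b0 = 11011100 = 220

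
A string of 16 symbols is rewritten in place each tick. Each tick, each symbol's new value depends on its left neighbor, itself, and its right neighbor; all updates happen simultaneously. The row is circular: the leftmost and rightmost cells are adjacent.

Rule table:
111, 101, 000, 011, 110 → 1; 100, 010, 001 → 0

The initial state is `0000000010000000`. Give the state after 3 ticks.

tick 1: 1111111000111111
tick 2: 1111111010111111
tick 3: 1111111101111111

1111111101111111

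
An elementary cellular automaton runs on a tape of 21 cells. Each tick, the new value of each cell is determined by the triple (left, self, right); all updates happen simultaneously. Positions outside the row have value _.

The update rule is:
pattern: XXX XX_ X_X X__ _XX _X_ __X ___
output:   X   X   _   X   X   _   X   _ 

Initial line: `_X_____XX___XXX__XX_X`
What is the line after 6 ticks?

_XXXXXXXXX_XXXXXXXXXX

tick 1: X_X___XXXX_XXXXXXXX__
tick 2: ___X_XXXXX_XXXXXXXXX_
tick 3: __X__XXXXX_XXXXXXXXXX
tick 4: _X_XXXXXXX_XXXXXXXXXX
tick 5: X__XXXXXXX_XXXXXXXXXX
tick 6: _XXXXXXXXX_XXXXXXXXXX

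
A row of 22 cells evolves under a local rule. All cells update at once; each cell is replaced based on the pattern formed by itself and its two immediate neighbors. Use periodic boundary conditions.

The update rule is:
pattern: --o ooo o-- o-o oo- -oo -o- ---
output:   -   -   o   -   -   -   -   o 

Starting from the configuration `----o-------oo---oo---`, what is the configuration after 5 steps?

ooo--oooooo---oo---ooo
---o-------oo---oo----
oo--oooooo---oo---oooo
--o-------oo---oo-----
o--oooooo---oo---ooooo

o--oooooo---oo---ooooo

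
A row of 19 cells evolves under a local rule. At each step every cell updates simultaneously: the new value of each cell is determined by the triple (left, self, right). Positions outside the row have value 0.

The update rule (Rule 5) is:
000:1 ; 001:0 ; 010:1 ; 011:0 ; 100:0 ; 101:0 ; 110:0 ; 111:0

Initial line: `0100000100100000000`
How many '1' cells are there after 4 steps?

3

0101110100101111111
0100000100100000000  (repeats step 0; period 2)
step 4: 0100000100100000000
count of 1: 3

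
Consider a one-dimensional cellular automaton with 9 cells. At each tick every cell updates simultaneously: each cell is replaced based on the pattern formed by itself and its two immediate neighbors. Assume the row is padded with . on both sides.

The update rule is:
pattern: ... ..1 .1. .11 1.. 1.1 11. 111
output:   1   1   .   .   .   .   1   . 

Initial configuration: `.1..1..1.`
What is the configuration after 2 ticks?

1..1..1..
..1..1..1

..1..1..1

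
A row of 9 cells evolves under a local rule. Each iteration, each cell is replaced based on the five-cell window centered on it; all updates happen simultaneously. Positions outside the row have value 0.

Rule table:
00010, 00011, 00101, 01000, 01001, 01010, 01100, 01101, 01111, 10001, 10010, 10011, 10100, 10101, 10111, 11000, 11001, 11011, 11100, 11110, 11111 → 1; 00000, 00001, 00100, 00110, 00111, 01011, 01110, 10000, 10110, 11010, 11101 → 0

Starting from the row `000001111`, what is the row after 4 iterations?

000010111
000110101
001010111
011110101

011110101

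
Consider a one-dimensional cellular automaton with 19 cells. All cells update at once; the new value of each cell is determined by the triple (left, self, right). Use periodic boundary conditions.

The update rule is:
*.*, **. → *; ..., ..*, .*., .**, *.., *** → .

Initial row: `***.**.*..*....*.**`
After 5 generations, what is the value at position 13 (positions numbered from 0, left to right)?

.

generation 1: ..**.**.........*..
generation 2: ...**.*............
generation 3: ....**.............
generation 4: .....*.............
generation 5: ...................
position 13 holds .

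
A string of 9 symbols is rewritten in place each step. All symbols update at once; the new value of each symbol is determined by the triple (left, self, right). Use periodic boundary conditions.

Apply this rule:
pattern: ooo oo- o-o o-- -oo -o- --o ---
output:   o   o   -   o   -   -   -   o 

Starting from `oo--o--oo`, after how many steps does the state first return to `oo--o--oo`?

ooo--o--o
oooo--o--
-oooo--o-
--oooo--o
o--oooo--
-o--oooo-
--o--oooo
o--o--ooo
oo--o--oo

9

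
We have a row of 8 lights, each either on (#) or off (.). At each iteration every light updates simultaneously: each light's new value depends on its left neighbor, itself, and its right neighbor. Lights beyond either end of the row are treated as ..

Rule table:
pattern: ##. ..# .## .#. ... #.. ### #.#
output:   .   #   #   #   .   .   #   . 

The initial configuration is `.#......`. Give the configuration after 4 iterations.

##......
#.......
#.......  (fixed point — unchanged through iteration 4)

#.......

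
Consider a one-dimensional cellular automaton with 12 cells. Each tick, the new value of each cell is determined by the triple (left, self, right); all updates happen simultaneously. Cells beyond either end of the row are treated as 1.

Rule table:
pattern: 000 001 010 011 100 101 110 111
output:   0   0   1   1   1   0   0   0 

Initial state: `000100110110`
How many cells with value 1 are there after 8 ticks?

6

100110100100
010100110110
010110100100
010100110110  (repeats tick 2; period 2)
tick 8: 010100110110
count of 1: 6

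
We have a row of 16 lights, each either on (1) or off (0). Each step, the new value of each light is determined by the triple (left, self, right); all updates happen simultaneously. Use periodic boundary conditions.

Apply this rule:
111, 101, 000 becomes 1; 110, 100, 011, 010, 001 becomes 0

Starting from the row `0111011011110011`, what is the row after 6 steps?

1010100101100000
0101000010001110
0010011000100100
1000000010000001
0011111000111100
1001110010011001

1001110010011001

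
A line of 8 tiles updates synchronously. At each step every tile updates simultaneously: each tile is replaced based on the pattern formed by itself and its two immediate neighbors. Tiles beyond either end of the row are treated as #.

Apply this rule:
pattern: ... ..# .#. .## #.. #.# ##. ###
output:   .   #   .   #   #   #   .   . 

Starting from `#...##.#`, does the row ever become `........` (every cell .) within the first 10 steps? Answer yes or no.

step 1: .#.##.##
step 2: #.##.##.
step 3: .##.##.#
step 4: ##.##.##
step 5: ..##.##.
step 6: ###.##.#
step 7: ...##.##
step 8: #.##.##.  (repeats step 2; period 6)
step 10: ##.##.##
step 10 is ##.##.##, still not uniform .

no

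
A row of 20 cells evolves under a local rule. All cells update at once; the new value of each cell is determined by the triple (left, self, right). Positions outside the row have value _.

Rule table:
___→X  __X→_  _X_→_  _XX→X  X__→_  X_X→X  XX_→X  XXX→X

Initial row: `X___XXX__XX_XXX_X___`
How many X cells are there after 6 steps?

16

__X_XXX__XXXXXXX__XX
X__XXXX__XXXXXXX__XX
___XXXX__XXXXXXX__XX
XX_XXXX__XXXXXXX__XX
XXXXXXX__XXXXXXX__XX
XXXXXXX__XXXXXXX__XX
count of X: 16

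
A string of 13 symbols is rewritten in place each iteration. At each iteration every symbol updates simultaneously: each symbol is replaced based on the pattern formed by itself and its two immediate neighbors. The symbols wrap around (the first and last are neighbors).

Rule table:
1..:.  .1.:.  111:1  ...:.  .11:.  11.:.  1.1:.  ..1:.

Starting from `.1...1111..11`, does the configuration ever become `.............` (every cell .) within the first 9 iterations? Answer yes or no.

......11.....
.............
all cells are . at iteration 2

yes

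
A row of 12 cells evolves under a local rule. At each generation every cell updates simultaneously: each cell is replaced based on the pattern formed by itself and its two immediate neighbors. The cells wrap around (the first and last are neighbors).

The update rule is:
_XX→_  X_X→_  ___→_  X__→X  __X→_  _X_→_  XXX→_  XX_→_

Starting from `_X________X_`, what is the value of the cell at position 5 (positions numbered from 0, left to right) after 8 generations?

_

__X________X
X__X________
_X__X_______
__X__X______
___X__X_____
____X__X____
_____X__X___
______X__X__
position 5 holds _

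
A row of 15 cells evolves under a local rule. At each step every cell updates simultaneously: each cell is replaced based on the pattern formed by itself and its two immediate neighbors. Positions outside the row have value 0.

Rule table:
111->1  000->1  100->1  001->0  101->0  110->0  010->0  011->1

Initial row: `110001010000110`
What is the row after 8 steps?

001101100000110

101100001110101
001011101100000
100011001011111
011010100011110
010000011011101
001111010011000
101110001010111
001101100000110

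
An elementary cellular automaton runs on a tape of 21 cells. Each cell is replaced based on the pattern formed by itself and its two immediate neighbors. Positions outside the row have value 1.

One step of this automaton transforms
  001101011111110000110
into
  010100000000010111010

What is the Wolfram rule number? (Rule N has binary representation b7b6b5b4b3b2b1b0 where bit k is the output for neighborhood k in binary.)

position 8: 111 → 0  (bit 7 = 0)
position 3: 110 → 1  (bit 6 = 1)
position 4: 101 → 0  (bit 5 = 0)
position 0: 100 → 0  (bit 4 = 0)
position 2: 011 → 0  (bit 3 = 0)
position 5: 010 → 0  (bit 2 = 0)
position 1: 001 → 1  (bit 1 = 1)
position 15: 000 → 1  (bit 0 = 1)
bits b7..b0 = 01000011 = 67

67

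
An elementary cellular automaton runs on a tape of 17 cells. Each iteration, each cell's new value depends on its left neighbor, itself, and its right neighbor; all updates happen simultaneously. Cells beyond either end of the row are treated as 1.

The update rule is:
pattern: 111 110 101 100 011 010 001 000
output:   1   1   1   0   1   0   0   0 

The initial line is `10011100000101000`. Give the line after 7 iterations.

iteration 1: 10011100000010000
iteration 2: 10011100000000000
iteration 3: 10011100000000000  (fixed point — unchanged through iteration 7)

10011100000000000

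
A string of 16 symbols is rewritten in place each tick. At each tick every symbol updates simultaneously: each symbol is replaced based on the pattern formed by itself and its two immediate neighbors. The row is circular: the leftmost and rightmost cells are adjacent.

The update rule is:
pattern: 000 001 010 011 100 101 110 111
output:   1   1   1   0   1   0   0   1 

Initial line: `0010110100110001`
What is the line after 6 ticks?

1110000011110111

1110000111001111
1101111010110111
1000110010000011
0111001111111101
0010110111111001
1110000011110111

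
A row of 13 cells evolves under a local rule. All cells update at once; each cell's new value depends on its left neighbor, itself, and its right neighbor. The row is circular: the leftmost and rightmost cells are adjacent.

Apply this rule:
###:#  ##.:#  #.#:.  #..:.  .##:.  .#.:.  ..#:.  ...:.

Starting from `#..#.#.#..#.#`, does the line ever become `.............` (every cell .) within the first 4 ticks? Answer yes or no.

#............
.............
all cells are . at tick 2

yes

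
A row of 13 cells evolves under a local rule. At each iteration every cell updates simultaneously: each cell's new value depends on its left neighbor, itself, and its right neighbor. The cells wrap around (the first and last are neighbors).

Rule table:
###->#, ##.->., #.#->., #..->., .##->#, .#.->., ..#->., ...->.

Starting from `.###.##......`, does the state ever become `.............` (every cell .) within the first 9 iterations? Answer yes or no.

iteration 1: .##..#.......
iteration 2: .#...........
iteration 3: .............
all cells are . at iteration 3

yes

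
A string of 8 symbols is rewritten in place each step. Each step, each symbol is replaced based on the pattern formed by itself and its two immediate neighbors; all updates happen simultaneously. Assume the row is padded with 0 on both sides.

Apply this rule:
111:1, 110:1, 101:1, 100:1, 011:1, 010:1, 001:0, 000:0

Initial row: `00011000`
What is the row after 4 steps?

00011100
00011110
00011111
00011111

00011111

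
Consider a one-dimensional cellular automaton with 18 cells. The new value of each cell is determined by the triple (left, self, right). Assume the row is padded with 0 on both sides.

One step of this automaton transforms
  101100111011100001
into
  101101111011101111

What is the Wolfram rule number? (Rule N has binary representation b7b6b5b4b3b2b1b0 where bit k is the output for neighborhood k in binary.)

position 7: 111 → 1  (bit 7 = 1)
position 3: 110 → 1  (bit 6 = 1)
position 1: 101 → 0  (bit 5 = 0)
position 4: 100 → 0  (bit 4 = 0)
position 2: 011 → 1  (bit 3 = 1)
position 0: 010 → 1  (bit 2 = 1)
position 5: 001 → 1  (bit 1 = 1)
position 14: 000 → 1  (bit 0 = 1)
bits b7..b0 = 11001111 = 207

207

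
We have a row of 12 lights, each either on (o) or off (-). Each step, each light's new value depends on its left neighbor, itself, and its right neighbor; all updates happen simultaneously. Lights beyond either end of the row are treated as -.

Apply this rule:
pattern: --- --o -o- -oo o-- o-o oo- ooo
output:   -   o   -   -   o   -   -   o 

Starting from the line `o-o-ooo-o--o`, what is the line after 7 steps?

-----o----o-

-----o---oo-
----o-o-o--o
---o-----oo-
--o-o---o--o
-o---o-o-oo-
o-o-o------o
-----o----o-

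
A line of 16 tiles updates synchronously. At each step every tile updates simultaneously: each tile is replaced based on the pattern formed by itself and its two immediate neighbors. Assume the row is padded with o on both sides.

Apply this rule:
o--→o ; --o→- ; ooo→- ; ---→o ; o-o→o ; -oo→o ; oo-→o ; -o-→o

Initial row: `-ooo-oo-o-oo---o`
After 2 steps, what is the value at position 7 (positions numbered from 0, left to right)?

-

oo-ooooooooooo-o
-ooo---------ooo
position 7 holds -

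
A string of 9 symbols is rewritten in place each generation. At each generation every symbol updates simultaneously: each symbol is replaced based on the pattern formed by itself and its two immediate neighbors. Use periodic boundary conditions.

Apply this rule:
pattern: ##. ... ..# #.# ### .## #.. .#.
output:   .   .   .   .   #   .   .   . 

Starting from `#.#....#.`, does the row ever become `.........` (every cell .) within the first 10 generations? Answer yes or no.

generation 1: .........
all cells are . at generation 1

yes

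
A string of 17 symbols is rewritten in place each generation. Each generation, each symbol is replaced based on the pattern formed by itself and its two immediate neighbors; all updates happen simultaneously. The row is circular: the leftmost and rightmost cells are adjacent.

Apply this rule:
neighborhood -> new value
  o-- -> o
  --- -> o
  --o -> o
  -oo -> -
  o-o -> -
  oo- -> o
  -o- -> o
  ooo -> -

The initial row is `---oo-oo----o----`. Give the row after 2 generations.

generation 1: ooo-o--oooooooooo
generation 2: --o-ooo----------

--o-ooo----------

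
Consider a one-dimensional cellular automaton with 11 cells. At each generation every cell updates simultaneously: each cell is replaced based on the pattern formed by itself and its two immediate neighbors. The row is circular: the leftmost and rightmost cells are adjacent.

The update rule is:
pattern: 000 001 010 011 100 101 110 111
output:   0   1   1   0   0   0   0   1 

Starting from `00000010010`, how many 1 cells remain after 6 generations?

1

generation 1: 00000110110
generation 2: 00001000000
generation 3: 00011000000
generation 4: 00100000000
generation 5: 01100000000
generation 6: 10000000000
count of 1: 1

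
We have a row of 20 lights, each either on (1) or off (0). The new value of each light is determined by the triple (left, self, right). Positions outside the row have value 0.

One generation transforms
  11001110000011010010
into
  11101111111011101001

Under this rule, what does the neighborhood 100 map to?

At position 2 the neighborhood is 100; the next row has 1 there.

1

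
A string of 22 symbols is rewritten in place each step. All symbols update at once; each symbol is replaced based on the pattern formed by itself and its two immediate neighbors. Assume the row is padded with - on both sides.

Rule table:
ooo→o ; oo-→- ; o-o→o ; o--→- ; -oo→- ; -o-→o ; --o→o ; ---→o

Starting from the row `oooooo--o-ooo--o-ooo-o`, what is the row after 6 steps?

-o--oooo-o-o-oooo-oo-o

-oooo--ooo-o--ooo-o-oo
o-oo--o-o-oo-o-o-ooo--
oo---ooooo--ooooo-o--o
---oo-ooo--o-ooo-oo-oo
ooo--o-o--ooo-o-o--o--
-o--oooo-o-o-oooo-oo-o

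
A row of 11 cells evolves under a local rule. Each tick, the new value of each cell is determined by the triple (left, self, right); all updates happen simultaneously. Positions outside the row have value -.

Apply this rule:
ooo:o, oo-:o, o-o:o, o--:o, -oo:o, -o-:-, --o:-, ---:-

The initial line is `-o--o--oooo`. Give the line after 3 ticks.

--o--o-oooo
---o--ooooo
----o-ooooo

----o-ooooo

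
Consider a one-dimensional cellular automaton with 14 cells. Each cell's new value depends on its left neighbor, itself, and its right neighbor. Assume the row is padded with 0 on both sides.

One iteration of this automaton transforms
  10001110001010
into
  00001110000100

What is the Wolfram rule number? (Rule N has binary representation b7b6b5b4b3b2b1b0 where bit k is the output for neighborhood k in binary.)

position 5: 111 → 1  (bit 7 = 1)
position 6: 110 → 1  (bit 6 = 1)
position 11: 101 → 1  (bit 5 = 1)
position 1: 100 → 0  (bit 4 = 0)
position 4: 011 → 1  (bit 3 = 1)
position 0: 010 → 0  (bit 2 = 0)
position 3: 001 → 0  (bit 1 = 0)
position 2: 000 → 0  (bit 0 = 0)
bits b7..b0 = 11101000 = 232

232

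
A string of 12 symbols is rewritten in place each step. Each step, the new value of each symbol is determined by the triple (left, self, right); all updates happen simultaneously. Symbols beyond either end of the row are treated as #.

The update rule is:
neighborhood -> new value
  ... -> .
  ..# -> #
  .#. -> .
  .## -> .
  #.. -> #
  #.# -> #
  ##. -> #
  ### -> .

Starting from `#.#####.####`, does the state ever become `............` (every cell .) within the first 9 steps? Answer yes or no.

step 1: ##....##....
step 2: .##..#.##..#
step 3: #.###.#.###.
step 4: ##..##.#..##
step 5: .###.##.##..
step 6: #..##.##.###
step 7: ###.##.##...
step 8: ..##.##.##.#
step 9: ##.##.##.##.
step 9 is ##.##.##.##., still not uniform .

no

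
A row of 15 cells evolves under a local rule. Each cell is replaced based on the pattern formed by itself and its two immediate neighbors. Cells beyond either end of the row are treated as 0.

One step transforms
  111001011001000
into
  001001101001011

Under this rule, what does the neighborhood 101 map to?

At position 6 the neighborhood is 101; the next row has 1 there.

1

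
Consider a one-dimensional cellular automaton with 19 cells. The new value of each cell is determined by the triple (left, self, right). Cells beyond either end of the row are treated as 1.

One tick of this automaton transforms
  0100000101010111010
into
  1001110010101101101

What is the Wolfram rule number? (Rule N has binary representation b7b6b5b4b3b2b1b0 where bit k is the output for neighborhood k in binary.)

105

position 14: 111 → 0  (bit 7 = 0)
position 15: 110 → 1  (bit 6 = 1)
position 0: 101 → 1  (bit 5 = 1)
position 2: 100 → 0  (bit 4 = 0)
position 13: 011 → 1  (bit 3 = 1)
position 1: 010 → 0  (bit 2 = 0)
position 6: 001 → 0  (bit 1 = 0)
position 3: 000 → 1  (bit 0 = 1)
bits b7..b0 = 01101001 = 105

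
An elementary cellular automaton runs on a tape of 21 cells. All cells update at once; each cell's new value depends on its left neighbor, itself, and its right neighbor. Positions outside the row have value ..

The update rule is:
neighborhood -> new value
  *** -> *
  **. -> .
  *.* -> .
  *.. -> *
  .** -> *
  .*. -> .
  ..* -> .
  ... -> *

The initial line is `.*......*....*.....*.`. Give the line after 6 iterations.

..*****..***..****..*
*.****.*.**.*.***.*..
..***....*....**...**
*.**.***..***.*.**.*.
..*..**.*.**....*...*
*..*.*....*.***..**..

*..*.*....*.***..**..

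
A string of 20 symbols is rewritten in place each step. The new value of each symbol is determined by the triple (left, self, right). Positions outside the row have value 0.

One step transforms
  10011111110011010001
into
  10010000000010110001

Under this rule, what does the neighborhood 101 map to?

1

At position 14 the neighborhood is 101; the next row has 1 there.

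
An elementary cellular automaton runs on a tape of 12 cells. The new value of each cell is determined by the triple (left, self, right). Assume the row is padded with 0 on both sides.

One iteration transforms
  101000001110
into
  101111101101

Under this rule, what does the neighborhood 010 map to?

1

At position 0 the neighborhood is 010; the next row has 1 there.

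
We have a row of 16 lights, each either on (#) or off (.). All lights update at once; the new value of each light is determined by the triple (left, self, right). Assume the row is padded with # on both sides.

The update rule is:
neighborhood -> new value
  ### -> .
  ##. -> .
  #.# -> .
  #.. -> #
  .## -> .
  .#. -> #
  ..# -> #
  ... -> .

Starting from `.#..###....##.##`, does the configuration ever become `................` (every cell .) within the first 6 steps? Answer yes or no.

.###...#..#.....
....#.######...#
#..##.......#.#.
.##..#.....##.#.
...####...#...#.
#.#....#.###.##.
step 6 is #.#....#.###.##., still not uniform .

no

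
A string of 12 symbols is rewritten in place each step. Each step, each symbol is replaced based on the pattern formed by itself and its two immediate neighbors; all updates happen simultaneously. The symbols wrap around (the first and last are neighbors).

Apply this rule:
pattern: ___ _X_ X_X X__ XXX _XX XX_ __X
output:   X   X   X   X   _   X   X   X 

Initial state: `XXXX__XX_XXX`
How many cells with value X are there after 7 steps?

___XXXXXXX__
XXXX_____XXX
___XXXXXXX__  (repeats step 1; period 2)
step 7: ___XXXXXXX__
count of X: 7

7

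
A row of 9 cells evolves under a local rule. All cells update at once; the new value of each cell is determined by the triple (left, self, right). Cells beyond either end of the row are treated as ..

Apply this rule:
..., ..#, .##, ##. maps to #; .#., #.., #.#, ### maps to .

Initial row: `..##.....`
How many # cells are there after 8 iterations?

6

iteration 1: ####.####
iteration 2: #..#.#..#
iteration 3: ..#....#.
iteration 4: ##..###..
iteration 5: ##.##.#.#
iteration 6: ##.##....
iteration 7: ##.##.###
iteration 8: ##.##.#.#
count of #: 6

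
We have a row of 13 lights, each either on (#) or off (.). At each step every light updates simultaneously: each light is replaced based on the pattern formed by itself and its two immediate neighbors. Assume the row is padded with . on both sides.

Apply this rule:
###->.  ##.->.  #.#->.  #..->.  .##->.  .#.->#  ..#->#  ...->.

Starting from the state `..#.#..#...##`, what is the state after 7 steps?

#.#.#........

step 1: .##.#.##..#..
step 2: #...#....##..
step 3: #..##...#....
step 4: #.#....##....
step 5: #.#...#......
step 6: #.#..##......
step 7: #.#.#........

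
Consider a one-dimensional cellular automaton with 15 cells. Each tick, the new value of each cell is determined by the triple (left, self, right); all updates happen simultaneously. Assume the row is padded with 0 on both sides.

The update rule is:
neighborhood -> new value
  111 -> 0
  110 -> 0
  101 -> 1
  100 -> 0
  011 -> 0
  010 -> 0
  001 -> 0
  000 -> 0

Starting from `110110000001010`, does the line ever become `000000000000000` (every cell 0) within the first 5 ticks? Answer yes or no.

yes

001000000000100
000000000000000
all cells are 0 at tick 2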